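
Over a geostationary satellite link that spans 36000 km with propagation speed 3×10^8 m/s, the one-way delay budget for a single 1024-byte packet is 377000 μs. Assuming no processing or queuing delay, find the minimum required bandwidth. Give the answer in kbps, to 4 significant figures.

L = 8192 bits.
Propagation delay = 36000000 / 300000000 = 120000 μs.
Transmission budget = 377000 − 120000 = 257000 μs.
R ≥ L / t_tx = 8192 bits / 0.257 s = 31.88 kbps.

31.88 kbps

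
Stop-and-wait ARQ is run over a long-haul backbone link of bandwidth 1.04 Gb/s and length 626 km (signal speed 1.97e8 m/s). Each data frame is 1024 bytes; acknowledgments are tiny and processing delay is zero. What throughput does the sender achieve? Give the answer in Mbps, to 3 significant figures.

1.29 Mbps

t_tx = L/R = 8192/1040000000 = 7.87692e-06 s.
t_prop = 626000/197000000 = 0.00317766 s; RTT = 0.00635533 s.
Cycle = t_tx + RTT = 0.00636321 s.
Throughput = L / cycle = 8192 / 0.00636321 = 1.29 Mbps.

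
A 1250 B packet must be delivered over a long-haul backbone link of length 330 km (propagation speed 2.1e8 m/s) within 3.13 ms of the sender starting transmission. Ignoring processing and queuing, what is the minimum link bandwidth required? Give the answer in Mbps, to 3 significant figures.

6.42 Mbps

L = 10000 bits.
Propagation delay = 330000 / 210000000 = 1.57143 ms.
Transmission budget = 3.13 − 1.57143 = 1.55857 ms.
R ≥ L / t_tx = 10000 bits / 0.00155857 s = 6.42 Mbps.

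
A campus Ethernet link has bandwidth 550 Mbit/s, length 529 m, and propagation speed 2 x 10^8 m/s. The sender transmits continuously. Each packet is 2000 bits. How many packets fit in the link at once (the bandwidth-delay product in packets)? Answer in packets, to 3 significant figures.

0.727 packets

Propagation delay = 529 / 200000000 = 2.645e-06 s.
BDP = R × t_prop = 550000000 × 2.645e-06 = 1454.75 bits.
In packets of 2000 bits: 0.727 packets.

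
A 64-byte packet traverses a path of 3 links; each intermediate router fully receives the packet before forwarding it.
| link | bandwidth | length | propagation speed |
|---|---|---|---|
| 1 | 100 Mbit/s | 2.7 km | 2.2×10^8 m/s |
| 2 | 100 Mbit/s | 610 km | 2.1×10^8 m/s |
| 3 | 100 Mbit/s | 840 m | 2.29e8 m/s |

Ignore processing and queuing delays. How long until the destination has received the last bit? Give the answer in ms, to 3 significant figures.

L = 64 × 8 = 512 bits.
Transmission delay per hop = L/R = 512/100000000 = 0.00512 ms; 3 hops → 0.01536 ms.
Propagation delays (d/s per hop): 0.0122727, 2.90476, 0.00366812 ms; sum = 2.9207 ms.
End-to-end = 2.94 ms.

2.94 ms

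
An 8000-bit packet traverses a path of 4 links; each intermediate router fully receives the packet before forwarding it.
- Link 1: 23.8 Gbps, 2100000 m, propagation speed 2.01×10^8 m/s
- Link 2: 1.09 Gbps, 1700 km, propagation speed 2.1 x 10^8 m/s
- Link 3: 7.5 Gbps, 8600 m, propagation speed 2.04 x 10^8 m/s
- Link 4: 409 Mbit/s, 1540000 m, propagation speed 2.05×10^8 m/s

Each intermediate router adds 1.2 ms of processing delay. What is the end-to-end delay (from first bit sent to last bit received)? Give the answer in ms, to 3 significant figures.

29.7 ms

Transmission delays (L/R per hop): 0.000336134, 0.00733945, 0.00106667, 0.0195599 ms; sum = 0.0283022 ms.
Propagation delays (d/s per hop): 10.4478, 8.09524, 0.0421569, 7.5122 ms; sum = 26.0974 ms.
Processing at 3 router(s): 3 × 1.2 ms = 3.6 ms.
End-to-end = 29.7 ms.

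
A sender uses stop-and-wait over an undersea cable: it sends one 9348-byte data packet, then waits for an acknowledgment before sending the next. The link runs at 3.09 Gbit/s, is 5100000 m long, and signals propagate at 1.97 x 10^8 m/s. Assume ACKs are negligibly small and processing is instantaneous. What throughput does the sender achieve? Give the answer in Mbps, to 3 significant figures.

1.44 Mbps

t_tx = L/R = 74784/3090000000 = 2.42019e-05 s.
t_prop = 5100000/197000000 = 0.0258883 s; RTT = 0.0517766 s.
Cycle = t_tx + RTT = 0.0518009 s.
Throughput = L / cycle = 74784 / 0.0518009 = 1.44 Mbps.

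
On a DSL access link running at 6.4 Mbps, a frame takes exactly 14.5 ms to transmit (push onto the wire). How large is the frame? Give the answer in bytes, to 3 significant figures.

L = R × t_tx = 6400000 b/s × 0.0145 s = 92800 bits.
In bytes: 92800 / 8 = 11600 bytes.

11600 bytes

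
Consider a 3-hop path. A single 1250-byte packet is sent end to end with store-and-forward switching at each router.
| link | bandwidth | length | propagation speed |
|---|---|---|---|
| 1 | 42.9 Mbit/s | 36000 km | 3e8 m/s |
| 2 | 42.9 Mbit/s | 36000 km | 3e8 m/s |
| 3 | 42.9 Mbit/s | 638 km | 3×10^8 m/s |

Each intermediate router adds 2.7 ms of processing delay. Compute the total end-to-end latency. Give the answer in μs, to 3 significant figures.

248000 μs

L = 1250 × 8 = 10000 bits.
Transmission delay per hop = L/R = 10000/42900000 = 233.1 μs; 3 hops → 699.301 μs.
Propagation delays (d/s per hop): 120000, 120000, 2126.67 μs; sum = 242127 μs.
Processing at 2 router(s): 2 × 2.7 ms = 5400 μs.
End-to-end = 248000 μs.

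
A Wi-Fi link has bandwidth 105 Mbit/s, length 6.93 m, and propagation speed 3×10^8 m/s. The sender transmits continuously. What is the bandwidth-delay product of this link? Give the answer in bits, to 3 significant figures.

Propagation delay = 6.93 / 300000000 = 2.31e-08 s.
BDP = R × t_prop = 105000000 × 2.31e-08 = 2.4255 bits.

2.43 bits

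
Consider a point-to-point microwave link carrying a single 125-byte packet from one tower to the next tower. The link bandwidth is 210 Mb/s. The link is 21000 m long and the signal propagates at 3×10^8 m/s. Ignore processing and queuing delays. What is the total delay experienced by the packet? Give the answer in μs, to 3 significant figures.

74.8 μs

L = 125 × 8 = 1000 bits.
Transmission delay = L/R = 1000 / 210000000 = 4.7619 μs.
Propagation delay = d/s = 21000 m / 300000000 m/s = 70 μs.
Total = 74.8 μs.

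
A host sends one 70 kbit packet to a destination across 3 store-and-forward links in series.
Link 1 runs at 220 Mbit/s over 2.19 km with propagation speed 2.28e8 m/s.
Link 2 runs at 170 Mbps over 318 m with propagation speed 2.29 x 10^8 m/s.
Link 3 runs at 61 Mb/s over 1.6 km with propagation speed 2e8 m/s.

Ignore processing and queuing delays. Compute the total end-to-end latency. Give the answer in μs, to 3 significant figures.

1900 μs

L = 70000 bits.
Transmission delays (L/R per hop): 318.182, 411.765, 1147.54 μs; sum = 1877.49 μs.
Propagation delays (d/s per hop): 9.60526, 1.38865, 8 μs; sum = 18.9939 μs.
End-to-end = 1900 μs.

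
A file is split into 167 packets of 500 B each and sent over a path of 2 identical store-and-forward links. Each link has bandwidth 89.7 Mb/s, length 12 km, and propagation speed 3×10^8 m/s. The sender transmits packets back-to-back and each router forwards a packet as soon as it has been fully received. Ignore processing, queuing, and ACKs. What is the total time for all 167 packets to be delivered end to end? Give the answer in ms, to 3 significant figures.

Per-hop transmission t_tx = L/R = 4000/89700000 = 0.0445931 ms.
Per-hop propagation t_prop = 12000/300000000 = 0.04 ms.
Pipeline fill: first packet needs 2·t_tx to clear all hops; remaining 166 packets each add one t_tx.
Total = (2+167-1)·t_tx + 2·t_prop = 168·0.0445931 + 2·0.04 = 7.57 ms.

7.57 ms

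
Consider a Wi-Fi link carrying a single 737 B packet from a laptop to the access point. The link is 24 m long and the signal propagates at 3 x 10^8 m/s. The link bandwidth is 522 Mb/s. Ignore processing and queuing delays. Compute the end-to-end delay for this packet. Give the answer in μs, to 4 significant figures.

L = 737 × 8 = 5896 bits.
Transmission delay = L/R = 5896 / 522000000 = 11.295 μs.
Propagation delay = d/s = 24 m / 300000000 m/s = 0.08 μs.
Total = 11.38 μs.

11.38 μs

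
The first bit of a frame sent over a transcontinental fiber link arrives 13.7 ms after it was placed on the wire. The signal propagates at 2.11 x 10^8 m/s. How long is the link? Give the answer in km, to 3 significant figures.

d = s × t_prop = 211000000 × 0.0137 = 2890 km.

2890 km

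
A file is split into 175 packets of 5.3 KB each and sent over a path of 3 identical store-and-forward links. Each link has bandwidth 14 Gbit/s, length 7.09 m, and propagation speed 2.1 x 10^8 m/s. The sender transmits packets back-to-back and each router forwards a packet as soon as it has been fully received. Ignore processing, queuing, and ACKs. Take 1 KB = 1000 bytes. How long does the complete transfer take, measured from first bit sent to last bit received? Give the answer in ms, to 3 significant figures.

0.536 ms

Per-hop transmission t_tx = L/R = 42400/14000000000 = 0.00302857 ms.
Per-hop propagation t_prop = 7.09/210000000 = 3.37619e-05 ms.
Pipeline fill: first packet needs 3·t_tx to clear all hops; remaining 174 packets each add one t_tx.
Total = (3+175-1)·t_tx + 3·t_prop = 177·0.00302857 + 3·3.37619e-05 = 0.536 ms.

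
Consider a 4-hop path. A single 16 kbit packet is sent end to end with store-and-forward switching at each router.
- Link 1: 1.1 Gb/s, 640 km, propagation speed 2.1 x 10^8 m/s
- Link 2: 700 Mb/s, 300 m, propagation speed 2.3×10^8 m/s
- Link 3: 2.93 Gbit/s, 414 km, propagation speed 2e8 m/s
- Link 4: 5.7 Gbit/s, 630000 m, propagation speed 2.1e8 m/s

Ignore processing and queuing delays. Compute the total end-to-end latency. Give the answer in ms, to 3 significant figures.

8.16 ms

L = 16000 bits.
Transmission delays (L/R per hop): 0.0145455, 0.0228571, 0.00546075, 0.00280702 ms; sum = 0.0456704 ms.
Propagation delays (d/s per hop): 3.04762, 0.00130435, 2.07, 3 ms; sum = 8.11892 ms.
End-to-end = 8.16 ms.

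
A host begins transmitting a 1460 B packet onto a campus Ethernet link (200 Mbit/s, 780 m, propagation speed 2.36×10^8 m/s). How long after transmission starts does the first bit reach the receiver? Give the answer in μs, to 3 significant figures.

First bit experiences only propagation delay: d/s = 780/236000000 = 3.31 μs.

3.31 μs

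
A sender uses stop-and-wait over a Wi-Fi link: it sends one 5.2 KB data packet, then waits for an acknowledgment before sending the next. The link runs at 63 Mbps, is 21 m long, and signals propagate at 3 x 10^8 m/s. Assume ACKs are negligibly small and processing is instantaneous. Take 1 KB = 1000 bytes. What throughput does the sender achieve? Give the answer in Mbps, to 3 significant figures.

t_tx = L/R = 41600/63000000 = 0.000660317 s.
t_prop = 21/300000000 = 7e-08 s; RTT = 1.4e-07 s.
Cycle = t_tx + RTT = 0.000660457 s.
Throughput = L / cycle = 41600 / 0.000660457 = 63.0 Mbps.

63.0 Mbps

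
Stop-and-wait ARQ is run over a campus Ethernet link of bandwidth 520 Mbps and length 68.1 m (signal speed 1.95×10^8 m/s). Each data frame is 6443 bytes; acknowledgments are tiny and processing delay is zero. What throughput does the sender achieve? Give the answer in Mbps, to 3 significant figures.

t_tx = L/R = 51544/520000000 = 9.91231e-05 s.
t_prop = 68.1/195000000 = 3.49231e-07 s; RTT = 6.98462e-07 s.
Cycle = t_tx + RTT = 9.98215e-05 s.
Throughput = L / cycle = 51544 / 9.98215e-05 = 516 Mbps.

516 Mbps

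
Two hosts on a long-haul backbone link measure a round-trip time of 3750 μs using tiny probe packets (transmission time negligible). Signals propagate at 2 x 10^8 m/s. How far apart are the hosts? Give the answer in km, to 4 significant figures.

One-way propagation = RTT/2 = 1875 μs.
d = s × t = 200000000 × 0.001875 = 375.0 km.

375.0 km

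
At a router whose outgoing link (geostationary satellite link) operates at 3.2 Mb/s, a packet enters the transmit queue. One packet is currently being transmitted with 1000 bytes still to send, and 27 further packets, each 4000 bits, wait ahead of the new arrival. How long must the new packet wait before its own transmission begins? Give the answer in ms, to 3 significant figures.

36.3 ms

Each queued packet: L/R = 4000/3200000 = 1.25 ms.
27 queued → 33.75 ms.
Plus remaining 8000 bits of current packet: 2.5 ms.
Queuing delay = 36.3 ms.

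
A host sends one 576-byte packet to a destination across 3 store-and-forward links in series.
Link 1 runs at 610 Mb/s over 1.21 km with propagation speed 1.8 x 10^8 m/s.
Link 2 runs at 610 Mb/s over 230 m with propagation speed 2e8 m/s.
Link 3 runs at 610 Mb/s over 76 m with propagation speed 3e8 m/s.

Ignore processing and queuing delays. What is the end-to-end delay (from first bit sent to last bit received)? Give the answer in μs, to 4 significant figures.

L = 576 × 8 = 4608 bits.
Transmission delay per hop = L/R = 4608/610000000 = 7.5541 μs; 3 hops → 22.6623 μs.
Propagation delays (d/s per hop): 6.72222, 1.15, 0.253333 μs; sum = 8.12556 μs.
End-to-end = 30.79 μs.

30.79 μs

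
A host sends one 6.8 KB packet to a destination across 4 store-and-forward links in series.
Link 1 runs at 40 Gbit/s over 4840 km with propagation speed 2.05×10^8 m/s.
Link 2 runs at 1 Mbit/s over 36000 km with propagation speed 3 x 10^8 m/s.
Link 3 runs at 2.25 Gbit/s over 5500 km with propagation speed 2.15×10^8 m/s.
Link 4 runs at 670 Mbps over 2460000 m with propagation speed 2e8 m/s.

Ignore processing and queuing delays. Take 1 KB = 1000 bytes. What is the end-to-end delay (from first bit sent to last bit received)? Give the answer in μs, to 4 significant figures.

L = 54400 bits.
Transmission delays (L/R per hop): 1.36, 54400, 24.1778, 81.194 μs; sum = 54506.7 μs.
Propagation delays (d/s per hop): 23609.8, 120000, 25581.4, 12300 μs; sum = 181491 μs.
End-to-end = 236000 μs.

236000 μs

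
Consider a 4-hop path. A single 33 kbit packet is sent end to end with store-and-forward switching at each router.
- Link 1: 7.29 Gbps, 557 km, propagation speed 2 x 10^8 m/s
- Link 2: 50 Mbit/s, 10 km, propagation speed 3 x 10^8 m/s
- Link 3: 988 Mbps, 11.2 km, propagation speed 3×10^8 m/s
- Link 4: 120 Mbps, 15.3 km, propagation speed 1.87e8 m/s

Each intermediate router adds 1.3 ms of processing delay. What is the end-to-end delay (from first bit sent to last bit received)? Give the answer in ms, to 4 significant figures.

L = 33000 bits.
Transmission delays (L/R per hop): 0.00452675, 0.66, 0.0334008, 0.275 ms; sum = 0.972928 ms.
Propagation delays (d/s per hop): 2.785, 0.0333333, 0.0373333, 0.0818182 ms; sum = 2.93748 ms.
Processing at 3 router(s): 3 × 1.3 ms = 3.9 ms.
End-to-end = 7.810 ms.

7.810 ms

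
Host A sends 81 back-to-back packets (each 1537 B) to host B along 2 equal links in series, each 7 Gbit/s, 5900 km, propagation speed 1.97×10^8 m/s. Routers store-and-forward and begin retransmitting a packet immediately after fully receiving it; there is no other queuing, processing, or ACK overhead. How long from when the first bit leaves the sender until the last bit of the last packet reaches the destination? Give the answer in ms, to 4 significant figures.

Per-hop transmission t_tx = L/R = 12296/7000000000 = 0.00175657 ms.
Per-hop propagation t_prop = 5900000/197000000 = 29.9492 ms.
Pipeline fill: first packet needs 2·t_tx to clear all hops; remaining 80 packets each add one t_tx.
Total = (2+81-1)·t_tx + 2·t_prop = 82·0.00175657 + 2·29.9492 = 60.04 ms.

60.04 ms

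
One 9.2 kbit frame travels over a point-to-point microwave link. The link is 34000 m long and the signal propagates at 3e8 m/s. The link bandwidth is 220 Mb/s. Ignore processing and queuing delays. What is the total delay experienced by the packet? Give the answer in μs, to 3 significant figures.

155 μs

L = 9200 bits.
Transmission delay = L/R = 9200 / 220000000 = 41.8182 μs.
Propagation delay = d/s = 34000 m / 300000000 m/s = 113.333 μs.
Total = 155 μs.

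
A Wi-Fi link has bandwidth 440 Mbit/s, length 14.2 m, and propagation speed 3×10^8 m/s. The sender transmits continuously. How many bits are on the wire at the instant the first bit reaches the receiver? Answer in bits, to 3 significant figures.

20.8 bits

Propagation delay = 14.2 / 300000000 = 4.73333e-08 s.
BDP = R × t_prop = 440000000 × 4.73333e-08 = 20.8267 bits.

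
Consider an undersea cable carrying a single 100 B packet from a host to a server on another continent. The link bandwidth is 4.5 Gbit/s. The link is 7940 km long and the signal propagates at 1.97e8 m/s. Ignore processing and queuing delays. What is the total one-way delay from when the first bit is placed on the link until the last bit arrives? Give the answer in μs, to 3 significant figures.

L = 100 × 8 = 800 bits.
Transmission delay = L/R = 800 / 4500000000 = 0.177778 μs.
Propagation delay = d/s = 7940000 m / 197000000 m/s = 40304.6 μs.
Total = 40300 μs.

40300 μs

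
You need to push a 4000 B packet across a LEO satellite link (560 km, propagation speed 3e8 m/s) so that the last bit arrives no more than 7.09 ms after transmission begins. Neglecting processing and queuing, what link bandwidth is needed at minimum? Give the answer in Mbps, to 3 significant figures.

L = 32000 bits.
Propagation delay = 560000 / 300000000 = 1.86667 ms.
Transmission budget = 7.09 − 1.86667 = 5.22333 ms.
R ≥ L / t_tx = 32000 bits / 0.00522333 s = 6.13 Mbps.

6.13 Mbps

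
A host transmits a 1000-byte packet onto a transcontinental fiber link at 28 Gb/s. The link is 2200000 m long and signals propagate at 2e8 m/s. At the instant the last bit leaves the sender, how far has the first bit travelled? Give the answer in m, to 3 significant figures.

t_tx = L/R = 8000/28000000000 = 2.85714e-07 s.
Distance = s × t_tx = 200000000 × 2.85714e-07 = 57.1 m.

57.1 m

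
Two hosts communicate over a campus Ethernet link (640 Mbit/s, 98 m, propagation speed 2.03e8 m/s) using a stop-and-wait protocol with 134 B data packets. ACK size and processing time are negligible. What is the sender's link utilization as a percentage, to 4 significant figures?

63.43 %

t_tx = L/R = 1072/640000000 = 1.675e-06 s.
t_prop = 98/2.03e+08 = 4.82759e-07 s; RTT = 9.65517e-07 s.
Cycle = t_tx + RTT = 2.64052e-06 s.
Utilization = t_tx / cycle = 1.675e-06/2.64052e-06 = 63.43 %.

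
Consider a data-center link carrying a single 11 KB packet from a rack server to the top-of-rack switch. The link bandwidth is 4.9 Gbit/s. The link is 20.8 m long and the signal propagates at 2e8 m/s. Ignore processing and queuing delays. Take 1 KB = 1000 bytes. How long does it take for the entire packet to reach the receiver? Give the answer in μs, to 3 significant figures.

18.1 μs

L = 88000 bits.
Transmission delay = L/R = 88000 / 4900000000 = 17.9592 μs.
Propagation delay = d/s = 20.8 m / 200000000 m/s = 0.104 μs.
Total = 18.1 μs.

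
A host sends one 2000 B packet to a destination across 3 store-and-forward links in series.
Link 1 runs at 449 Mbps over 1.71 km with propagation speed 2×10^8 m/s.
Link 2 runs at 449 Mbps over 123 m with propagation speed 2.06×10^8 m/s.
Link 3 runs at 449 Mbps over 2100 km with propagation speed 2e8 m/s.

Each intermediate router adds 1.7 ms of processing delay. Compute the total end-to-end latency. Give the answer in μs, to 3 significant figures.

L = 2000 × 8 = 16000 bits.
Transmission delay per hop = L/R = 16000/449000000 = 35.6347 μs; 3 hops → 106.904 μs.
Propagation delays (d/s per hop): 8.55, 0.597087, 10500 μs; sum = 10509.1 μs.
Processing at 2 router(s): 2 × 1.7 ms = 3400 μs.
End-to-end = 14000 μs.

14000 μs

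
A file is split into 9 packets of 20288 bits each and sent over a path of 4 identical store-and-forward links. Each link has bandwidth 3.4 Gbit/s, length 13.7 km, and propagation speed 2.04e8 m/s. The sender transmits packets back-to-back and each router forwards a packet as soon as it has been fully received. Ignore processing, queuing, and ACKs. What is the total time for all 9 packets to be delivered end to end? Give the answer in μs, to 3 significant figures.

340 μs

Per-hop transmission t_tx = L/R = 20288/3400000000 = 5.96706 μs.
Per-hop propagation t_prop = 13700/204000000 = 67.1569 μs.
Pipeline fill: first packet needs 4·t_tx to clear all hops; remaining 8 packets each add one t_tx.
Total = (4+9-1)·t_tx + 4·t_prop = 12·5.96706 + 4·67.1569 = 340 μs.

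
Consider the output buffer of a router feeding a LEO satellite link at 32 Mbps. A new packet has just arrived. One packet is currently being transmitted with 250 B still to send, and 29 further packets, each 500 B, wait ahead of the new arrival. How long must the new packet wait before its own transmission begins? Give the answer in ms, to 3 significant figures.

Each queued packet: L/R = 4000/32000000 = 0.125 ms.
29 queued → 3.625 ms.
Plus remaining 2000 bits of current packet: 0.0625 ms.
Queuing delay = 3.69 ms.

3.69 ms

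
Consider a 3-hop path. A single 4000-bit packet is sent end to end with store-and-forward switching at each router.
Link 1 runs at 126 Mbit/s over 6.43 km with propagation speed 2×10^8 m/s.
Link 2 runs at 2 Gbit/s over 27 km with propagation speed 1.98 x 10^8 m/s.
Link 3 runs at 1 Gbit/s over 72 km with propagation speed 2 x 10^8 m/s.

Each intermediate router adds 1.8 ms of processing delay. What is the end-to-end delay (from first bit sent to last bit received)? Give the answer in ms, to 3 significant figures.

4.17 ms

Transmission delays (L/R per hop): 0.031746, 0.002, 0.004 ms; sum = 0.037746 ms.
Propagation delays (d/s per hop): 0.03215, 0.136364, 0.36 ms; sum = 0.528514 ms.
Processing at 2 router(s): 2 × 1.8 ms = 3.6 ms.
End-to-end = 4.17 ms.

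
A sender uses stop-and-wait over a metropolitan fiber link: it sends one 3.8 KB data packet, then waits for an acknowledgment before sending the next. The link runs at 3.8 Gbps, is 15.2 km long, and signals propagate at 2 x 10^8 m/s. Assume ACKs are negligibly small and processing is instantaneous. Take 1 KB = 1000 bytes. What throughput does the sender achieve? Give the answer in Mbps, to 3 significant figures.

t_tx = L/R = 30400/3800000000 = 8e-06 s.
t_prop = 15200/200000000 = 7.6e-05 s; RTT = 0.000152 s.
Cycle = t_tx + RTT = 0.00016 s.
Throughput = L / cycle = 30400 / 0.00016 = 190 Mbps.

190 Mbps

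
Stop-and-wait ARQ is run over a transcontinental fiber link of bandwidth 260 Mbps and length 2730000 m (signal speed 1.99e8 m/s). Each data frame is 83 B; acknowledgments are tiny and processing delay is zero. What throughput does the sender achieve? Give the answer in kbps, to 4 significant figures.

t_tx = L/R = 664/260000000 = 2.55385e-06 s.
t_prop = 2730000/199000000 = 0.0137186 s; RTT = 0.0274372 s.
Cycle = t_tx + RTT = 0.0274397 s.
Throughput = L / cycle = 664 / 0.0274397 = 24.20 kbps.

24.20 kbps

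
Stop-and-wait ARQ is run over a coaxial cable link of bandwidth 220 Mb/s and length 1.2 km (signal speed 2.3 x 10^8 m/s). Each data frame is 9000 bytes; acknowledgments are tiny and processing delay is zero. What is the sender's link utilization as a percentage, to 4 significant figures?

t_tx = L/R = 72000/220000000 = 0.000327273 s.
t_prop = 1200/2.3e+08 = 5.21739e-06 s; RTT = 1.04348e-05 s.
Cycle = t_tx + RTT = 0.000337708 s.
Utilization = t_tx / cycle = 0.000327273/0.000337708 = 96.91 %.

96.91 %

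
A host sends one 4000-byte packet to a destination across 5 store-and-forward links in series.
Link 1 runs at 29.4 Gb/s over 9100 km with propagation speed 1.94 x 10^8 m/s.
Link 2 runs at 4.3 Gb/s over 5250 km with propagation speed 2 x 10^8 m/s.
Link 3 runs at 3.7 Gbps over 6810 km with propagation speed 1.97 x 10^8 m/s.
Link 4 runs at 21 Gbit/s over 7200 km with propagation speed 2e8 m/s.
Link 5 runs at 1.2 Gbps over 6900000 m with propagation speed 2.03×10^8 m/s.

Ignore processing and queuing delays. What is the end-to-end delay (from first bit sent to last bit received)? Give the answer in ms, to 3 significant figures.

178 ms

L = 4000 × 8 = 32000 bits.
Transmission delays (L/R per hop): 0.00108844, 0.00744186, 0.00864865, 0.00152381, 0.0266667 ms; sum = 0.0453694 ms.
Propagation delays (d/s per hop): 46.9072, 26.25, 34.5685, 36, 33.9901 ms; sum = 177.716 ms.
End-to-end = 178 ms.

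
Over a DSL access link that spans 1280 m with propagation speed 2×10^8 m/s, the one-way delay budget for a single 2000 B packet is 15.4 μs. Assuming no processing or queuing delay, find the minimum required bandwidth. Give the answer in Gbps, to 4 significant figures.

L = 16000 bits.
Propagation delay = 1280 / 200000000 = 6.4 μs.
Transmission budget = 15.4 − 6.4 = 9 μs.
R ≥ L / t_tx = 16000 bits / 9e-06 s = 1.778 Gbps.

1.778 Gbps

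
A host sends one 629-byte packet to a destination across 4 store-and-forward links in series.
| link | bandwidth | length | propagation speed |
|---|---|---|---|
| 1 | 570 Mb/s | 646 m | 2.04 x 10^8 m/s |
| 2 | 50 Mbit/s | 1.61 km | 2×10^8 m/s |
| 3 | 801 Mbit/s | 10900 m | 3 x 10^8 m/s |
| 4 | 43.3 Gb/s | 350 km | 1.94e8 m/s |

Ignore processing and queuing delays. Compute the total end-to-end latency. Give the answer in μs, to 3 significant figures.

1970 μs

L = 629 × 8 = 5032 bits.
Transmission delays (L/R per hop): 8.82807, 100.64, 6.28215, 0.116212 μs; sum = 115.866 μs.
Propagation delays (d/s per hop): 3.16667, 8.05, 36.3333, 1804.12 μs; sum = 1851.67 μs.
End-to-end = 1970 μs.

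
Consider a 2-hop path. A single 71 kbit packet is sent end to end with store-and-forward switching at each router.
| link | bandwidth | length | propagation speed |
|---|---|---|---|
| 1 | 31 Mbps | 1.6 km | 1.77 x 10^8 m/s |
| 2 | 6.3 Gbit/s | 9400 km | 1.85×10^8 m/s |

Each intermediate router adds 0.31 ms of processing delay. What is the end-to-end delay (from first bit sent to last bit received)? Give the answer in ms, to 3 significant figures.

L = 71000 bits.
Transmission delays (L/R per hop): 2.29032, 0.0112698 ms; sum = 2.30159 ms.
Propagation delays (d/s per hop): 0.00903955, 50.8108 ms; sum = 50.8199 ms.
Processing at 1 router(s): 1 × 0.31 ms = 0.31 ms.
End-to-end = 53.4 ms.

53.4 ms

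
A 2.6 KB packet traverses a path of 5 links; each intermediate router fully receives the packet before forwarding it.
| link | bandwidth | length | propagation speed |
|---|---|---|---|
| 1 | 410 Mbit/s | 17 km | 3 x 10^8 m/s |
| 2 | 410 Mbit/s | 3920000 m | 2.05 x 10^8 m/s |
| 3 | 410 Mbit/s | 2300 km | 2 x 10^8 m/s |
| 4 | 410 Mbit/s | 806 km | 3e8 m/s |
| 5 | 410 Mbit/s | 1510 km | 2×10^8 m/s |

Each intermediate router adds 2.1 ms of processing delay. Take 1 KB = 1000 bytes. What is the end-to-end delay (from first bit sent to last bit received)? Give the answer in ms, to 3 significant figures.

49.6 ms

L = 20800 bits.
Transmission delay per hop = L/R = 20800/410000000 = 0.0507317 ms; 5 hops → 0.253659 ms.
Propagation delays (d/s per hop): 0.0566667, 19.122, 11.5, 2.68667, 7.55 ms; sum = 40.9153 ms.
Processing at 4 router(s): 4 × 2.1 ms = 8.4 ms.
End-to-end = 49.6 ms.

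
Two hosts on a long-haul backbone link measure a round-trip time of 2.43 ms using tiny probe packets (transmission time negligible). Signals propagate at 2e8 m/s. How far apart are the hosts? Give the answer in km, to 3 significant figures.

243 km

One-way propagation = RTT/2 = 1.215 ms.
d = s × t = 200000000 × 0.001215 = 243 km.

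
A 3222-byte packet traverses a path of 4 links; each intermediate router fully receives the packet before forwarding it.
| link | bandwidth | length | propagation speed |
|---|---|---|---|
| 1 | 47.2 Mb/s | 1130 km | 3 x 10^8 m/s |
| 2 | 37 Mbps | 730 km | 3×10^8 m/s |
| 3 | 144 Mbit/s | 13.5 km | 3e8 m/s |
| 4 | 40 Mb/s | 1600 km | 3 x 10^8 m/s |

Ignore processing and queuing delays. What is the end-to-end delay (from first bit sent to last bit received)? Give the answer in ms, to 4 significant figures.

L = 3222 × 8 = 25776 bits.
Transmission delays (L/R per hop): 0.546102, 0.696649, 0.179, 0.6444 ms; sum = 2.06615 ms.
Propagation delays (d/s per hop): 3.76667, 2.43333, 0.045, 5.33333 ms; sum = 11.5783 ms.
End-to-end = 13.64 ms.

13.64 ms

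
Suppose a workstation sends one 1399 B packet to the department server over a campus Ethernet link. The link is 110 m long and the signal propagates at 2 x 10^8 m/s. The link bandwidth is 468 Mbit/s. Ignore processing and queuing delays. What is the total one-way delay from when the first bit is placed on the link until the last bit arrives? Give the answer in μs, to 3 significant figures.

24.5 μs

L = 1399 × 8 = 11192 bits.
Transmission delay = L/R = 11192 / 468000000 = 23.9145 μs.
Propagation delay = d/s = 110 m / 200000000 m/s = 0.55 μs.
Total = 24.5 μs.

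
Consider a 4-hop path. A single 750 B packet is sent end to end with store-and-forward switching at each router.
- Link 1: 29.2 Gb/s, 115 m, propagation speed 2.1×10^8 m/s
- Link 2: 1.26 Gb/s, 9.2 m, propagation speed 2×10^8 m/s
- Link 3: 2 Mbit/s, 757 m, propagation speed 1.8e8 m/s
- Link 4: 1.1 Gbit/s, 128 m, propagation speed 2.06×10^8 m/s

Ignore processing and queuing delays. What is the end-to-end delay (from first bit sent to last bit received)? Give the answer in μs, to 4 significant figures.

3016 μs

L = 750 × 8 = 6000 bits.
Transmission delays (L/R per hop): 0.205479, 4.7619, 3000, 5.45455 μs; sum = 3010.42 μs.
Propagation delays (d/s per hop): 0.547619, 0.046, 4.20556, 0.621359 μs; sum = 5.42053 μs.
End-to-end = 3016 μs.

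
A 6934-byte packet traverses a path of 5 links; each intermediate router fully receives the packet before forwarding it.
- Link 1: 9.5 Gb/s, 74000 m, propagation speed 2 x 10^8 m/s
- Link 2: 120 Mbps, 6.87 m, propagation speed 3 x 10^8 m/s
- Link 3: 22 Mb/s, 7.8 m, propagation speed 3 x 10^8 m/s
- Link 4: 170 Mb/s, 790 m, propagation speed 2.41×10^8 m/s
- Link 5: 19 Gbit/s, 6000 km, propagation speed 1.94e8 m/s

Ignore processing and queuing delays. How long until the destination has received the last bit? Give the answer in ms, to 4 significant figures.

L = 6934 × 8 = 55472 bits.
Transmission delays (L/R per hop): 0.00583916, 0.462267, 2.52145, 0.326306, 0.00291958 ms; sum = 3.31879 ms.
Propagation delays (d/s per hop): 0.37, 2.29e-05, 2.6e-05, 0.00327801, 30.9278 ms; sum = 31.3012 ms.
End-to-end = 34.62 ms.

34.62 ms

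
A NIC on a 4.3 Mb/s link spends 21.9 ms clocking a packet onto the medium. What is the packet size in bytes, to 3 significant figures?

11800 bytes

L = R × t_tx = 4300000 b/s × 0.0219 s = 94170 bits.
In bytes: 94170 / 8 = 11800 bytes.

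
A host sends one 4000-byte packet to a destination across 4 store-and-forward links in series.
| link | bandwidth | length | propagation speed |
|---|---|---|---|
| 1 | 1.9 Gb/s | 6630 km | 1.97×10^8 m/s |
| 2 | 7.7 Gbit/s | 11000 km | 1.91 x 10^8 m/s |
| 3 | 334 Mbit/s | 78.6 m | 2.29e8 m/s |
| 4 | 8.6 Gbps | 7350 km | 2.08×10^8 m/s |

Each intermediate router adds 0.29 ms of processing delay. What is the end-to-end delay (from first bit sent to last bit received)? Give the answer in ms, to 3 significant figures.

L = 4000 × 8 = 32000 bits.
Transmission delays (L/R per hop): 0.0168421, 0.00415584, 0.0958084, 0.00372093 ms; sum = 0.120527 ms.
Propagation delays (d/s per hop): 33.6548, 57.5916, 0.000343231, 35.3365 ms; sum = 126.583 ms.
Processing at 3 router(s): 3 × 0.29 ms = 0.87 ms.
End-to-end = 128 ms.

128 ms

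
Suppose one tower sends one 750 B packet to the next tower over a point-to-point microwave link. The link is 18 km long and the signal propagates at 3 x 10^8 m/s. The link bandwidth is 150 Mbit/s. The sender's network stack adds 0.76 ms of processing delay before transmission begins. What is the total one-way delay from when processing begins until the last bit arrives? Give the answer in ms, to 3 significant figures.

0.860 ms

L = 750 × 8 = 6000 bits.
Transmission delay = L/R = 6000 / 150000000 = 0.04 ms.
Propagation delay = d/s = 18000 m / 300000000 m/s = 0.06 ms.
Plus processing delay 0.76 ms = 0.76 ms.
Total = 0.860 ms.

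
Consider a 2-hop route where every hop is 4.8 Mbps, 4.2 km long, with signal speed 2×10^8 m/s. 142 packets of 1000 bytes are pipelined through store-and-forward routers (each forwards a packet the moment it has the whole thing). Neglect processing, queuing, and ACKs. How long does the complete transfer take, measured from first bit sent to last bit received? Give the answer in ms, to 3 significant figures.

238 ms

Per-hop transmission t_tx = L/R = 8000/4800000 = 1.66667 ms.
Per-hop propagation t_prop = 4200/200000000 = 0.021 ms.
Pipeline fill: first packet needs 2·t_tx to clear all hops; remaining 141 packets each add one t_tx.
Total = (2+142-1)·t_tx + 2·t_prop = 143·1.66667 + 2·0.021 = 238 ms.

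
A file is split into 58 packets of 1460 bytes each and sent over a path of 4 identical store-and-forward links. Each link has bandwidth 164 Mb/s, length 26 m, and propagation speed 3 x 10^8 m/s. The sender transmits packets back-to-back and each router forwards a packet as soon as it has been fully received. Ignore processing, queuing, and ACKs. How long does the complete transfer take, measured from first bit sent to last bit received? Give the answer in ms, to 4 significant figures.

Per-hop transmission t_tx = L/R = 11680/164000000 = 0.0712195 ms.
Per-hop propagation t_prop = 26/300000000 = 8.66667e-05 ms.
Pipeline fill: first packet needs 4·t_tx to clear all hops; remaining 57 packets each add one t_tx.
Total = (4+58-1)·t_tx + 4·t_prop = 61·0.0712195 + 4·8.66667e-05 = 4.345 ms.

4.345 ms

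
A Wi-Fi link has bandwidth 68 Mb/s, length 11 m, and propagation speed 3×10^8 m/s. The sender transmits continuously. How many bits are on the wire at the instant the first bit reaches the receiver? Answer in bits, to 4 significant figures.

Propagation delay = 11 / 300000000 = 3.66667e-08 s.
BDP = R × t_prop = 68000000 × 3.66667e-08 = 2.49333 bits.

2.493 bits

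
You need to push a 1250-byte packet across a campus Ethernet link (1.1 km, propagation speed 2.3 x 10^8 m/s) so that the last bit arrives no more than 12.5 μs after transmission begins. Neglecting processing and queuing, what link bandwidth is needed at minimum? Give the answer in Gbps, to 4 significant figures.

1.296 Gbps

L = 10000 bits.
Propagation delay = 1100 / 2.3e+08 = 4.78261 μs.
Transmission budget = 12.5 − 4.78261 = 7.71739 μs.
R ≥ L / t_tx = 10000 bits / 7.71739e-06 s = 1.296 Gbps.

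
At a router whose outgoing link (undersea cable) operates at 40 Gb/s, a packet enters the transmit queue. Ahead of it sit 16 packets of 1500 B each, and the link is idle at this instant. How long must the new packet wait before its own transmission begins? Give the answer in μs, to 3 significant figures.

4.80 μs

Each queued packet: L/R = 12000/40000000000 = 0.3 μs.
16 queued → 4.8 μs.
Queuing delay = 4.80 μs.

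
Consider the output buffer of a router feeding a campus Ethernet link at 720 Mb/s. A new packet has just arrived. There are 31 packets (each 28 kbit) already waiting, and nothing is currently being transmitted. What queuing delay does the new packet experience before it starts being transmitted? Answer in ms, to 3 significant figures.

1.21 ms

Each queued packet: L/R = 28000/720000000 = 0.0388889 ms.
31 queued → 1.20556 ms.
Queuing delay = 1.21 ms.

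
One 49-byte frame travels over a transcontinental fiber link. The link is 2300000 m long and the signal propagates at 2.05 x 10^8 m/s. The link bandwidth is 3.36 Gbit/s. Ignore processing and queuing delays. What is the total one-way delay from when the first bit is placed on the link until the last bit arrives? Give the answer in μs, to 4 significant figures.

11220 μs

L = 49 × 8 = 392 bits.
Transmission delay = L/R = 392 / 3360000000 = 0.116667 μs.
Propagation delay = d/s = 2300000 m / 2.05e+08 m/s = 11219.5 μs.
Total = 11220 μs.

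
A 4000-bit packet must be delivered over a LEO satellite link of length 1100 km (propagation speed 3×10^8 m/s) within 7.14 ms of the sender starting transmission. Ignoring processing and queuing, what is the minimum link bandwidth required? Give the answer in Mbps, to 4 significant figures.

Propagation delay = 1100000 / 300000000 = 3.66667 ms.
Transmission budget = 7.14 − 3.66667 = 3.47333 ms.
R ≥ L / t_tx = 4000 bits / 0.00347333 s = 1.152 Mbps.

1.152 Mbps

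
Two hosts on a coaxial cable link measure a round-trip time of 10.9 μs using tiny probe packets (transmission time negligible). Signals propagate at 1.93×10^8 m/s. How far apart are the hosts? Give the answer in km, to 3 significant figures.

1.05 km

One-way propagation = RTT/2 = 5.45 μs.
d = s × t = 193000000 × 5.45e-06 = 1.05 km.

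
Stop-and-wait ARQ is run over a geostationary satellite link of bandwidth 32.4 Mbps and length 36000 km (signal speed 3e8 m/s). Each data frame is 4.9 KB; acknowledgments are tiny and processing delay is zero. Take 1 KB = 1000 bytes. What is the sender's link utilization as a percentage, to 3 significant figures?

0.502 %

t_tx = L/R = 39200/32400000 = 0.00120988 s.
t_prop = 36000000/300000000 = 0.12 s; RTT = 0.24 s.
Cycle = t_tx + RTT = 0.24121 s.
Utilization = t_tx / cycle = 0.00120988/0.24121 = 0.502 %.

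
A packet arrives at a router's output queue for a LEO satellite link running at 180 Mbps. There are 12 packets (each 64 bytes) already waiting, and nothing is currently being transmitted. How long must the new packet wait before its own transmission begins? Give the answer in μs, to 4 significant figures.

34.13 μs

Each queued packet: L/R = 512/180000000 = 2.84444 μs.
12 queued → 34.1333 μs.
Queuing delay = 34.13 μs.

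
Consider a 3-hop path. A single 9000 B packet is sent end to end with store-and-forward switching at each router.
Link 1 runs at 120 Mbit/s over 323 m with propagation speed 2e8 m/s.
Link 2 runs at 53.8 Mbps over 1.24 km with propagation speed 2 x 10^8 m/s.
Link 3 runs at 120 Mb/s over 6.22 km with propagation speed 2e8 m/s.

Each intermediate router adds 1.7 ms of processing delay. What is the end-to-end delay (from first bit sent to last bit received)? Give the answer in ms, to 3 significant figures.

L = 9000 × 8 = 72000 bits.
Transmission delays (L/R per hop): 0.6, 1.33829, 0.6 ms; sum = 2.53829 ms.
Propagation delays (d/s per hop): 0.001615, 0.0062, 0.0311 ms; sum = 0.038915 ms.
Processing at 2 router(s): 2 × 1.7 ms = 3.4 ms.
End-to-end = 5.98 ms.

5.98 ms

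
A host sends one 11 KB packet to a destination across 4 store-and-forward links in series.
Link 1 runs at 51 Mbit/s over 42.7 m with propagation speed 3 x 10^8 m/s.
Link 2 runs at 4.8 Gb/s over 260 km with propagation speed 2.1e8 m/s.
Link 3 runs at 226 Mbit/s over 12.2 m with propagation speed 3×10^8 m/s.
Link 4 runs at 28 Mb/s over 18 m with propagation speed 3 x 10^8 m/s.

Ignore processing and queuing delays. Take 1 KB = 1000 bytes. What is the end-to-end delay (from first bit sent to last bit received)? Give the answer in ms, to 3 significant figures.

6.51 ms

L = 88000 bits.
Transmission delays (L/R per hop): 1.72549, 0.0183333, 0.389381, 3.14286 ms; sum = 5.27606 ms.
Propagation delays (d/s per hop): 0.000142333, 1.2381, 4.06667e-05, 6e-05 ms; sum = 1.23834 ms.
End-to-end = 6.51 ms.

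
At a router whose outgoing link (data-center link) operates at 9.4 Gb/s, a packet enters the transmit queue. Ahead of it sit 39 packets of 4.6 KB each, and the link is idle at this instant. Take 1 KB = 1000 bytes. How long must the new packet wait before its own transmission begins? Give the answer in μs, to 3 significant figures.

Each queued packet: L/R = 36800/9400000000 = 3.91489 μs.
39 queued → 152.681 μs.
Queuing delay = 153 μs.

153 μs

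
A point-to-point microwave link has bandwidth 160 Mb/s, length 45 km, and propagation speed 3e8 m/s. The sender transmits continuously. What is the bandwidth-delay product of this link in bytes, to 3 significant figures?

Propagation delay = 45000 / 300000000 = 0.00015 s.
BDP = R × t_prop = 160000000 × 0.00015 = 24000 bits.
In bytes: 24000/8 = 3000 bytes.

3000 bytes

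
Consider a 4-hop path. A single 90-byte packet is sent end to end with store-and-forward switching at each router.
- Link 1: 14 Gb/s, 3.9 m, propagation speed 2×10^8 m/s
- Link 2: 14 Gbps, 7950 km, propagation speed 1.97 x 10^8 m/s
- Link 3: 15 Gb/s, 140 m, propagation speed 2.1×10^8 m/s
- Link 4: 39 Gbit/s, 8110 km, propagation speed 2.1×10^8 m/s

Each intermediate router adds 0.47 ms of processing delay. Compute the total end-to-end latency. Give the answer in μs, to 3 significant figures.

L = 90 × 8 = 720 bits.
Transmission delays (L/R per hop): 0.0514286, 0.0514286, 0.048, 0.0184615 μs; sum = 0.169319 μs.
Propagation delays (d/s per hop): 0.0195, 40355.3, 0.666667, 38619 μs; sum = 78975.1 μs.
Processing at 3 router(s): 3 × 0.47 ms = 1410 μs.
End-to-end = 80400 μs.

80400 μs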